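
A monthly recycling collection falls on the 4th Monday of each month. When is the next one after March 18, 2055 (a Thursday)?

March 2055 starts on a Monday; its first Monday is the 1st, so the 4th Monday is the 22nd — March 22, 2055.
March 22, 2055 is after March 18, 2055, so that is the next one.

March 22, 2055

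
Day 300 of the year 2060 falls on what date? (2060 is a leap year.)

January has 31 days (300 − 31 = 269 remain).
February has 29 days (269 − 29 = 240 remain).
March has 31 days (240 − 31 = 209 remain).
April has 30 days (209 − 30 = 179 remain).
May has 31 days (179 − 31 = 148 remain).
June has 30 days (148 − 30 = 118 remain).
July has 31 days (118 − 31 = 87 remain).
August has 31 days (87 − 31 = 56 remain).
September has 30 days (56 − 30 = 26 remain).
26 into October → October 26.

October 26, 2060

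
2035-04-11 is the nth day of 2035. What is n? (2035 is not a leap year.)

101

Days in months before April: 31 + 28 + 31 = 90.
Plus 11 days into April → day 101.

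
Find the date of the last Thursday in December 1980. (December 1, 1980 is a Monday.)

25 December 1980

December 1980 begins on a Monday, so the first Thursday is December 4 (3 days later).
December 1980 has 31 days. Adding weeks: 4, 11, 18, 25 — the last one ≤ 31 is the 25th.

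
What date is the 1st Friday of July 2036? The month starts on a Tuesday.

July 2036 begins on a Tuesday, so the first Friday is July 4 (3 days later).

July 4, 2036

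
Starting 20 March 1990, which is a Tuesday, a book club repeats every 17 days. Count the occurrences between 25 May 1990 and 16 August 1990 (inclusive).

5

Occurrences land 17·i days after 20 March 1990 for i = 0, 1, 2, …
25 May 1990 is 66 days after the start; 66 ÷ 17 = 3 remainder 15; since the remainder is 15, round up to i = 4. First occurrence in the window: #5 on 27 May 1990 (4×17 = 68 days in).
16 August 1990 is 149 days after the start; 149 ÷ 17 = 8 remainder 13. Last occurrence in the window: #9 on 3 August 1990.
Occurrences #5 through #9: 5 in total.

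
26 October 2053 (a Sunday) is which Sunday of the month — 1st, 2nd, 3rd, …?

4th

Day 26 falls in week ⌈26/7⌉ of the month.
Days 1–7 hold the 1st Sunday, 8–14 the 2nd, 15–21 the 3rd, 22–28 the 4th, 29–31 the 5th.
26 is in the range for the 4th.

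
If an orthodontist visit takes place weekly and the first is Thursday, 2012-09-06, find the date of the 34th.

2013-04-25

The 34th occurrence is 33 intervals after the first: 33 × 7 = 231 days after 2012-09-06.
September has 30 days — 24 days to the end of September leaves 207.
October has 31 days (176 left).
November has 30 days (146 left).
December has 31 days (115 left).
January has 31 days (84 left).
February has 28 days (56 left).
March has 31 days (25 left).
25 days into April → 2013-04-25.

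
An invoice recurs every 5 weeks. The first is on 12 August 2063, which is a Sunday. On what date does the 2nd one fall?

The 2nd occurrence is 1 interval after the first: 1 × 35 = 35 days after 12 August 2063.
August has 31 days — 19 days to the end of August leaves 16.
16 days into September → 16 September 2063.

16 September 2063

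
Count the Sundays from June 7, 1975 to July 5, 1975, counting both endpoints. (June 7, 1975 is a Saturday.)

4

June 7, 1975 is a Saturday; the first Sunday on or after it is June 8, 1975 (1 day later).
From June 8, 1975 to July 5, 1975: 22 + 5 = 27 days (rest of June, July).
27 ÷ 7 = 3 full weeks with remainder 6, so 3 more Sundays after the first → 4.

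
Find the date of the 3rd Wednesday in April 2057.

18 April 2057

The first Wednesday of April 2057 is April 4.
The 3rd Wednesday is 2 weeks later: 4 + 14 = 18.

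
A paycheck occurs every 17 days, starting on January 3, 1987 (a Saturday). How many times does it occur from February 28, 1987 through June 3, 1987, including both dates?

Occurrences land 17·i days after January 3, 1987 for i = 0, 1, 2, …
February 28, 1987 is 56 days after the start; 56 ÷ 17 = 3 remainder 5; since the remainder is 5, round up to i = 4. First occurrence in the window: #5 on March 12, 1987 (4×17 = 68 days in).
June 3, 1987 is 151 days after the start; 151 ÷ 17 = 8 remainder 15. Last occurrence in the window: #9 on May 19, 1987.
Occurrences #5 through #9: 5 in total.

5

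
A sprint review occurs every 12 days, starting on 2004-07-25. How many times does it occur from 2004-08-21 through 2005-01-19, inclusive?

12

Occurrences land 12·i days after 2004-07-25 for i = 0, 1, 2, …
2004-08-21 is 27 days after the start; 27 ÷ 12 = 2 remainder 3; since the remainder is 3, round up to i = 3. First occurrence in the window: #4 on 2004-08-30 (3×12 = 36 days in).
2005-01-19 is 178 days after the start; 178 ÷ 12 = 14 remainder 10. Last occurrence in the window: #15 on 2005-01-09.
Occurrences #4 through #15: 12 in total.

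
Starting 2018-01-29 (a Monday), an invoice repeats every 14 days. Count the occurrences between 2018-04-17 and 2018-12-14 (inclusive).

Occurrences land 14·i days after 2018-01-29 for i = 0, 1, 2, …
2018-04-17 is 78 days after the start; 78 ÷ 14 = 5 remainder 8; since the remainder is 8, round up to i = 6. First occurrence in the window: #7 on 2018-04-23 (6×14 = 84 days in).
2018-12-14 is 319 days after the start; 319 ÷ 14 = 22 remainder 11. Last occurrence in the window: #23 on 2018-12-03.
Occurrences #7 through #23: 17 in total.

17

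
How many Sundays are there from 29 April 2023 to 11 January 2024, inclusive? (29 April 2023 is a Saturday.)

29 April 2023 is a Saturday; the first Sunday on or after it is 30 April 2023 (1 day later).
From 30 April 2023 to 11 January 2024: 0 + 31 + 30 + 31 + 31 + 30 + 31 + 30 + 31 + 11 = 256 days (rest of April, May, June, July, August, September, October, November, December, January).
256 ÷ 7 = 36 full weeks with remainder 4, so 36 more Sundays after the first → 37.

37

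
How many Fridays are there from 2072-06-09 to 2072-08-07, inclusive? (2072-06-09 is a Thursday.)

9

2072-06-09 is a Thursday; the first Friday on or after it is 2072-06-10 (1 day later).
From 2072-06-10 to 2072-08-07: 20 + 31 + 7 = 58 days (rest of June, July, August).
58 ÷ 7 = 8 full weeks with remainder 2, so 8 more Fridays after the first → 9.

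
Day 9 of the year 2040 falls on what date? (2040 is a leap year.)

9 into January → January 9.

January 9, 2040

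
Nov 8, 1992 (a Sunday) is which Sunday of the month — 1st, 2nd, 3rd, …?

Day 8 falls in week ⌈8/7⌉ of the month.
Days 1–7 hold the 1st Sunday, 8–14 the 2nd, 15–21 the 3rd, 22–28 the 4th, 29–31 the 5th.
8 is in the range for the 2nd.

2nd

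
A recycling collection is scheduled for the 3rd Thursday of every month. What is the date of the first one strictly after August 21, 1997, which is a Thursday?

September 18, 1997

August 1997 starts on a Friday; its first Thursday is the 7th, so the 3rd Thursday is the 21st — August 21, 1997.
That is not after August 21, 1997, so look at September 1997.
September 1997 starts on a Monday; its first Thursday is the 4th, so the 3rd Thursday is the 18th — September 18, 1997.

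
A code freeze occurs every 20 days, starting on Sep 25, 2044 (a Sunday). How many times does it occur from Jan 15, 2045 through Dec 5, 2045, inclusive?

16

Occurrences land 20·i days after Sep 25, 2044 for i = 0, 1, 2, …
Jan 15, 2045 is 112 days after the start; 112 ÷ 20 = 5 remainder 12; since the remainder is 12, round up to i = 6. First occurrence in the window: #7 on Jan 23, 2045 (6×20 = 120 days in).
Dec 5, 2045 is 436 days after the start; 436 ÷ 20 = 21 remainder 16. Last occurrence in the window: #22 on Nov 19, 2045.
Occurrences #7 through #22: 16 in total.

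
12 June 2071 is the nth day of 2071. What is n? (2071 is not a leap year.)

Days in months before June: 31 + 28 + 31 + 30 + 31 = 151.
Plus 12 days into June → day 163.

163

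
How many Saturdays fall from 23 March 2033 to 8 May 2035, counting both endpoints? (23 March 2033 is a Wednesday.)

111

23 March 2033 is a Wednesday; the first Saturday on or after it is 26 March 2033 (3 days later).
From 26 March 2033 to 8 May 2035: 280 + 365 + 128 = 773 days (rest of 2033, 2034, to 8 May 2035 in 2035).
773 ÷ 7 = 110 full weeks with remainder 3, so 110 more Saturdays after the first → 111.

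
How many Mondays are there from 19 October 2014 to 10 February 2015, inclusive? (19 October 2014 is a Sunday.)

19 October 2014 is a Sunday; the first Monday on or after it is 20 October 2014 (1 day later).
From 20 October 2014 to 10 February 2015: 11 + 30 + 31 + 31 + 10 = 113 days (rest of October, November, December, January, February).
113 ÷ 7 = 16 full weeks with remainder 1, so 16 more Mondays after the first → 17.

17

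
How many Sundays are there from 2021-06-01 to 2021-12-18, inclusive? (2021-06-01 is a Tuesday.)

2021-06-01 is a Tuesday; the first Sunday on or after it is 2021-06-06 (5 days later).
From 2021-06-06 to 2021-12-18: 24 + 31 + 31 + 30 + 31 + 30 + 18 = 195 days (rest of June, July, August, September, October, November, December).
195 ÷ 7 = 27 full weeks with remainder 6, so 27 more Sundays after the first → 28.

28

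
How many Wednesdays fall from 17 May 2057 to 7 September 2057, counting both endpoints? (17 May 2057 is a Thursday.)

16

17 May 2057 is a Thursday; the first Wednesday on or after it is 23 May 2057 (6 days later).
From 23 May 2057 to 7 September 2057: 8 + 30 + 31 + 31 + 7 = 107 days (rest of May, June, July, August, September).
107 ÷ 7 = 15 full weeks with remainder 2, so 15 more Wednesdays after the first → 16.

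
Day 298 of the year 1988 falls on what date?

Jan has 31 days (298 − 31 = 267 remain).
Feb has 29 days (267 − 29 = 238 remain).
Mar has 31 days (238 − 31 = 207 remain).
Apr has 30 days (207 − 30 = 177 remain).
May has 31 days (177 − 31 = 146 remain).
Jun has 30 days (146 − 30 = 116 remain).
Jul has 31 days (116 − 31 = 85 remain).
Aug has 31 days (85 − 31 = 54 remain).
Sep has 30 days (54 − 30 = 24 remain).
24 into Oct → Oct 24.

Oct 24, 1988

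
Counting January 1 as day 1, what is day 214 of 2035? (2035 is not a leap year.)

January has 31 days (214 − 31 = 183 remain).
February has 28 days (183 − 28 = 155 remain).
March has 31 days (155 − 31 = 124 remain).
April has 30 days (124 − 30 = 94 remain).
May has 31 days (94 − 31 = 63 remain).
June has 30 days (63 − 30 = 33 remain).
July has 31 days (33 − 31 = 2 remain).
2 into August → August 2.

2035-08-02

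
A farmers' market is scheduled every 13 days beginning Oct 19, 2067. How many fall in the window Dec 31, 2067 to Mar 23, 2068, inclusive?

7

Occurrences land 13·i days after Oct 19, 2067 for i = 0, 1, 2, …
Dec 31, 2067 is 73 days after the start; 73 ÷ 13 = 5 remainder 8; since the remainder is 8, round up to i = 6. First occurrence in the window: #7 on Jan 5, 2068 (6×13 = 78 days in).
Mar 23, 2068 is 156 days after the start; 156 ÷ 13 = 12 remainder 0. Last occurrence in the window: #13 on Mar 23, 2068.
Occurrences #7 through #13: 7 in total.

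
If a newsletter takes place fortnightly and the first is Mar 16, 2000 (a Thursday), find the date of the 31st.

May 10, 2001

The 31st occurrence is 30 intervals after the first: 30 × 14 = 420 days after Mar 16, 2000.
Mar has 31 days — 15 days to the end of Mar leaves 405.
From end of Mar to end of 2000 is 275 days (130 left).
Jan has 31 days (99 left).
Feb has 28 days (71 left).
Mar has 31 days (40 left).
Apr has 30 days (10 left).
10 days into May → May 10, 2001.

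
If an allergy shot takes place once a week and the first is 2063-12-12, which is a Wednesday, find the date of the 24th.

The 24th occurrence is 23 intervals after the first: 23 × 7 = 161 days after 2063-12-12.
December has 31 days — 19 days to the end of December leaves 142.
January has 31 days (111 left).
February has 29 days (82 left).
March has 31 days (51 left).
April has 30 days (21 left).
21 days into May → 2064-05-21.

2064-05-21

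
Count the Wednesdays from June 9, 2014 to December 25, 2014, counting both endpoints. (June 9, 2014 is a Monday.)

29

June 9, 2014 is a Monday; the first Wednesday on or after it is June 11, 2014 (2 days later).
From June 11, 2014 to December 25, 2014: 19 + 31 + 31 + 30 + 31 + 30 + 25 = 197 days (rest of June, July, August, September, October, November, December).
197 ÷ 7 = 28 full weeks with remainder 1, so 28 more Wednesdays after the first → 29.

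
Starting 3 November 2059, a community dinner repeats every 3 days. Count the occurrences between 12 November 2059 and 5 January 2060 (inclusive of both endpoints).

Occurrences land 3·i days after 3 November 2059 for i = 0, 1, 2, …
12 November 2059 is 9 days after the start; 9 ÷ 3 = 3 remainder 0. First occurrence in the window: #4 on 12 November 2059 (3×3 = 9 days in).
5 January 2060 is 63 days after the start; 63 ÷ 3 = 21 remainder 0. Last occurrence in the window: #22 on 5 January 2060.
Occurrences #4 through #22: 19 in total.

19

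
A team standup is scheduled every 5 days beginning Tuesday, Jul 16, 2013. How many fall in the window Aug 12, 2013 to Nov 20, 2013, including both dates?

20

Occurrences land 5·i days after Jul 16, 2013 for i = 0, 1, 2, …
Aug 12, 2013 is 27 days after the start; 27 ÷ 5 = 5 remainder 2; since the remainder is 2, round up to i = 6. First occurrence in the window: #7 on Aug 15, 2013 (6×5 = 30 days in).
Nov 20, 2013 is 127 days after the start; 127 ÷ 5 = 25 remainder 2. Last occurrence in the window: #26 on Nov 18, 2013.
Occurrences #7 through #26: 20 in total.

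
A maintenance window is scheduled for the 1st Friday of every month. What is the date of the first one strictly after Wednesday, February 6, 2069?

March 1, 2069

February 2069 starts on a Friday, so its 1st Friday is February 1, 2069.
That is not after February 6, 2069, so look at March 2069.
March 2069 starts on a Friday, so its 1st Friday is March 1, 2069.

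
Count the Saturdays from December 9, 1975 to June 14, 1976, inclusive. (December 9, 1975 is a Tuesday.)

December 9, 1975 is a Tuesday; the first Saturday on or after it is December 13, 1975 (4 days later).
From December 13, 1975 to June 14, 1976: 18 + 31 + 29 + 31 + 30 + 31 + 14 = 184 days (rest of December, January, February, March, April, May, June).
184 ÷ 7 = 26 full weeks with remainder 2, so 26 more Saturdays after the first → 27.

27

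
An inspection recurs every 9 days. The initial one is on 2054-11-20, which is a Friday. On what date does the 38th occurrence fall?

The 38th occurrence is 37 intervals after the first: 37 × 9 = 333 days after 2054-11-20.
November has 30 days — 10 days to the end of November leaves 323.
December has 31 days (292 left).
January has 31 days (261 left).
February has 28 days (233 left).
March has 31 days (202 left).
April has 30 days (172 left).
May has 31 days (141 left).
June has 30 days (111 left).
July has 31 days (80 left).
August has 31 days (49 left).
September has 30 days (19 left).
19 days into October → 2055-10-19.

2055-10-19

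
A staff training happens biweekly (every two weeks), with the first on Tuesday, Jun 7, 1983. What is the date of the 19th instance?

Feb 14, 1984

The 19th occurrence is 18 intervals after the first: 18 × 14 = 252 days after Jun 7, 1983.
Jun has 30 days — 23 days to the end of Jun leaves 229.
Jul has 31 days (198 left).
Aug has 31 days (167 left).
Sep has 30 days (137 left).
Oct has 31 days (106 left).
Nov has 30 days (76 left).
Dec has 31 days (45 left).
Jan has 31 days (14 left).
14 days into Feb → Feb 14, 1984.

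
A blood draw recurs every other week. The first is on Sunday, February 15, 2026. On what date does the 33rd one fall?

May 9, 2027

The 33rd occurrence is 32 intervals after the first: 32 × 14 = 448 days after February 15, 2026.
February has 28 days — 13 days to the end of February leaves 435.
From end of February to end of 2026 is 306 days (129 left).
January has 31 days (98 left).
February has 28 days (70 left).
March has 31 days (39 left).
April has 30 days (9 left).
9 days into May → May 9, 2027.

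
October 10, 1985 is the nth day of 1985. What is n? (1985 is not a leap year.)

Days in months before October: 31 + 28 + 31 + 30 + 31 + 30 + 31 + 31 + 30 = 273.
Plus 10 days into October → day 283.

283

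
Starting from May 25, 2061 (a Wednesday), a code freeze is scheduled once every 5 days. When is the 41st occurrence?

The 41st occurrence is 40 intervals after the first: 40 × 5 = 200 days after May 25, 2061.
May has 31 days — 6 days to the end of May leaves 194.
Jun has 30 days (164 left).
Jul has 31 days (133 left).
Aug has 31 days (102 left).
Sep has 30 days (72 left).
Oct has 31 days (41 left).
Nov has 30 days (11 left).
11 days into Dec → Dec 11, 2061.

Dec 11, 2061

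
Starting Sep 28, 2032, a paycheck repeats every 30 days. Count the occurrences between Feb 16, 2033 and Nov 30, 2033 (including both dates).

10

Occurrences land 30·i days after Sep 28, 2032 for i = 0, 1, 2, …
Feb 16, 2033 is 141 days after the start; 141 ÷ 30 = 4 remainder 21; since the remainder is 21, round up to i = 5. First occurrence in the window: #6 on Feb 25, 2033 (5×30 = 150 days in).
Nov 30, 2033 is 428 days after the start; 428 ÷ 30 = 14 remainder 8. Last occurrence in the window: #15 on Nov 22, 2033.
Occurrences #6 through #15: 10 in total.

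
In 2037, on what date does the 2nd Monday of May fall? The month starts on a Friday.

May 11, 2037

May 2037 begins on a Friday, so the first Monday is May 4 (3 days later).
The 2nd Monday is 1 weeks later: 4 + 7 = 11.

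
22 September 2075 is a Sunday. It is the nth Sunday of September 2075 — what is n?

Day 22 falls in week ⌈22/7⌉ of the month.
Days 1–7 hold the 1st Sunday, 8–14 the 2nd, 15–21 the 3rd, 22–28 the 4th, 29–31 the 5th.
22 is in the range for the 4th.

4th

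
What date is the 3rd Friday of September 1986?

September 19, 1986

September 1986 begins on a Monday, so the first Friday is September 5 (4 days later).
The 3rd Friday is 2 weeks later: 5 + 14 = 19.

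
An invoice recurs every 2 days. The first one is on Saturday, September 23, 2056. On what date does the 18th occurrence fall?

October 27, 2056

The 18th occurrence is 17 intervals after the first: 17 × 2 = 34 days after September 23, 2056.
September has 30 days — 7 days to the end of September leaves 27.
27 days into October → October 27, 2056.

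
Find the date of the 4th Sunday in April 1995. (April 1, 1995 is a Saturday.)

1995-04-23

April 1995 begins on a Saturday, so the first Sunday is April 2 (1 day later).
The 4th Sunday is 3 weeks later: 2 + 21 = 23.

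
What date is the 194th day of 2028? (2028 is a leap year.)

Jan has 31 days (194 − 31 = 163 remain).
Feb has 29 days (163 − 29 = 134 remain).
Mar has 31 days (134 − 31 = 103 remain).
Apr has 30 days (103 − 30 = 73 remain).
May has 31 days (73 − 31 = 42 remain).
Jun has 30 days (42 − 30 = 12 remain).
12 into Jul → Jul 12.

Jul 12, 2028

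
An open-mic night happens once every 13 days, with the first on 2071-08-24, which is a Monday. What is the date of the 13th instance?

2072-01-27

The 13th occurrence is 12 intervals after the first: 12 × 13 = 156 days after 2071-08-24.
August has 31 days — 7 days to the end of August leaves 149.
September has 30 days (119 left).
October has 31 days (88 left).
November has 30 days (58 left).
December has 31 days (27 left).
27 days into January → 2072-01-27.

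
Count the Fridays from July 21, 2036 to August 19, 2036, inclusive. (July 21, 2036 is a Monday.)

4

July 21, 2036 is a Monday; the first Friday on or after it is July 25, 2036 (4 days later).
From July 25, 2036 to August 19, 2036: 6 + 19 = 25 days (rest of July, August).
25 ÷ 7 = 3 full weeks with remainder 4, so 3 more Fridays after the first → 4.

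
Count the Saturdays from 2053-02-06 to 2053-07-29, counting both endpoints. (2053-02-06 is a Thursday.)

25

2053-02-06 is a Thursday; the first Saturday on or after it is 2053-02-08 (2 days later).
From 2053-02-08 to 2053-07-29: 20 + 31 + 30 + 31 + 30 + 29 = 171 days (rest of February, March, April, May, June, July).
171 ÷ 7 = 24 full weeks with remainder 3, so 24 more Saturdays after the first → 25.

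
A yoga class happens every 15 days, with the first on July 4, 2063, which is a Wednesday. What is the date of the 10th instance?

November 16, 2063

The 10th occurrence is 9 intervals after the first: 9 × 15 = 135 days after July 4, 2063.
July has 31 days — 27 days to the end of July leaves 108.
August has 31 days (77 left).
September has 30 days (47 left).
October has 31 days (16 left).
16 days into November → November 16, 2063.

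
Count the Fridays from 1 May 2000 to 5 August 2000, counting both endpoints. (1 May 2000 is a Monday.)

14

1 May 2000 is a Monday; the first Friday on or after it is 5 May 2000 (4 days later).
From 5 May 2000 to 5 August 2000: 26 + 30 + 31 + 5 = 92 days (rest of May, June, July, August).
92 ÷ 7 = 13 full weeks with remainder 1, so 13 more Fridays after the first → 14.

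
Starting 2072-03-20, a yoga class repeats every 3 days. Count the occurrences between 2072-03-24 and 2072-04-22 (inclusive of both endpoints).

10

Occurrences land 3·i days after 2072-03-20 for i = 0, 1, 2, …
2072-03-24 is 4 days after the start; 4 ÷ 3 = 1 remainder 1; since the remainder is 1, round up to i = 2. First occurrence in the window: #3 on 2072-03-26 (2×3 = 6 days in).
2072-04-22 is 33 days after the start; 33 ÷ 3 = 11 remainder 0. Last occurrence in the window: #12 on 2072-04-22.
Occurrences #3 through #12: 10 in total.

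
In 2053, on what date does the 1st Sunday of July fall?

6 July 2053

July 2053 begins on a Tuesday, so the first Sunday is July 6 (5 days later).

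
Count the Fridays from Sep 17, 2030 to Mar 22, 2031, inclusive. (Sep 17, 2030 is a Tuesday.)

27

Sep 17, 2030 is a Tuesday; the first Friday on or after it is Sep 20, 2030 (3 days later).
From Sep 20, 2030 to Mar 22, 2031: 10 + 31 + 30 + 31 + 31 + 28 + 22 = 183 days (rest of Sep, Oct, Nov, Dec, Jan, Feb, Mar).
183 ÷ 7 = 26 full weeks with remainder 1, so 26 more Fridays after the first → 27.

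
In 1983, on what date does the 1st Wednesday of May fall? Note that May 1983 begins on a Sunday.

May 1983 begins on a Sunday, so the first Wednesday is May 4 (3 days later).

May 4, 1983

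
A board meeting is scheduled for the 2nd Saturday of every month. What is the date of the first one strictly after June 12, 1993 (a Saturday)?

July 10, 1993

June 1993 starts on a Tuesday; its first Saturday is the 5th, so the 2nd Saturday is the 12th — June 12, 1993.
That is not after June 12, 1993, so look at July 1993.
July 1993 starts on a Thursday; its first Saturday is the 3rd, so the 2nd Saturday is the 10th — July 10, 1993.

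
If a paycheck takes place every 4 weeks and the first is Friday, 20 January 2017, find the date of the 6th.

The 6th occurrence is 5 intervals after the first: 5 × 28 = 140 days after 20 January 2017.
January has 31 days — 11 days to the end of January leaves 129.
February has 28 days (101 left).
March has 31 days (70 left).
April has 30 days (40 left).
May has 31 days (9 left).
9 days into June → 9 June 2017.

9 June 2017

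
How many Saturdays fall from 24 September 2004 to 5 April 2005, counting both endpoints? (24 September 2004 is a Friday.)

24 September 2004 is a Friday; the first Saturday on or after it is 25 September 2004 (1 day later).
From 25 September 2004 to 5 April 2005: 5 + 31 + 30 + 31 + 31 + 28 + 31 + 5 = 192 days (rest of September, October, November, December, January, February, March, April).
192 ÷ 7 = 27 full weeks with remainder 3, so 27 more Saturdays after the first → 28.

28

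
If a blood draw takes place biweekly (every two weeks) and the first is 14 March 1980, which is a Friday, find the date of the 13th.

29 August 1980

The 13th occurrence is 12 intervals after the first: 12 × 14 = 168 days after 14 March 1980.
March has 31 days — 17 days to the end of March leaves 151.
April has 30 days (121 left).
May has 31 days (90 left).
June has 30 days (60 left).
July has 31 days (29 left).
29 days into August → 29 August 1980.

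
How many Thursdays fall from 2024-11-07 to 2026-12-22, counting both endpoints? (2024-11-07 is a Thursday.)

111

2024-11-07 is a Thursday; the first Thursday on or after it is 2024-11-07.
From 2024-11-07 to 2026-12-22: 54 + 365 + 356 = 775 days (rest of 2024, 2025, to 2026-12-22 in 2026).
775 ÷ 7 = 110 full weeks with remainder 5, so 110 more Thursdays after the first → 111.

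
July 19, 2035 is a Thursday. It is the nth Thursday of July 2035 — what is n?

Day 19 falls in week ⌈19/7⌉ of the month.
Days 1–7 hold the 1st Thursday, 8–14 the 2nd, 15–21 the 3rd, 22–28 the 4th, 29–31 the 5th.
19 is in the range for the 3rd.

3rd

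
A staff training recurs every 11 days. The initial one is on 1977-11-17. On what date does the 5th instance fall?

1977-12-31

The 5th occurrence is 4 intervals after the first: 4 × 11 = 44 days after 1977-11-17.
November has 30 days — 13 days to the end of November leaves 31.
31 days into December → 1977-12-31.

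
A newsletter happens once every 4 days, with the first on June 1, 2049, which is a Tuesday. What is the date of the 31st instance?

The 31st occurrence is 30 intervals after the first: 30 × 4 = 120 days after June 1, 2049.
June has 30 days — 29 days to the end of June leaves 91.
July has 31 days (60 left).
August has 31 days (29 left).
29 days into September → September 29, 2049.

September 29, 2049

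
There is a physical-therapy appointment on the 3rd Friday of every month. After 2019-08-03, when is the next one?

August 2019 starts on a Thursday; its first Friday is the 2nd, so the 3rd Friday is the 16th — 2019-08-16.
2019-08-16 is after 2019-08-03, so that is the next one.

2019-08-16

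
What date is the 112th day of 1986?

Apr 22, 1986

Jan has 31 days (112 − 31 = 81 remain).
Feb has 28 days (81 − 28 = 53 remain).
Mar has 31 days (53 − 31 = 22 remain).
22 into Apr → Apr 22.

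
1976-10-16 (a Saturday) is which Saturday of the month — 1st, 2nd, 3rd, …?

3rd

Day 16 falls in week ⌈16/7⌉ of the month.
Days 1–7 hold the 1st Saturday, 8–14 the 2nd, 15–21 the 3rd, 22–28 the 4th, 29–31 the 5th.
16 is in the range for the 3rd.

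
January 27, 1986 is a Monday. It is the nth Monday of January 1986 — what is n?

4th

Day 27 falls in week ⌈27/7⌉ of the month.
Days 1–7 hold the 1st Monday, 8–14 the 2nd, 15–21 the 3rd, 22–28 the 4th, 29–31 the 5th.
27 is in the range for the 4th.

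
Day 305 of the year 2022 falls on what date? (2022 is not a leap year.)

January has 31 days (305 − 31 = 274 remain).
February has 28 days (274 − 28 = 246 remain).
March has 31 days (246 − 31 = 215 remain).
April has 30 days (215 − 30 = 185 remain).
May has 31 days (185 − 31 = 154 remain).
June has 30 days (154 − 30 = 124 remain).
July has 31 days (124 − 31 = 93 remain).
August has 31 days (93 − 31 = 62 remain).
September has 30 days (62 − 30 = 32 remain).
October has 31 days (32 − 31 = 1 remain).
1 into November → November 1.

November 1, 2022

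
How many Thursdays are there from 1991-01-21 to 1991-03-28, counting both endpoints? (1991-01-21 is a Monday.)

1991-01-21 is a Monday; the first Thursday on or after it is 1991-01-24 (3 days later).
From 1991-01-24 to 1991-03-28: 7 + 28 + 28 = 63 days (rest of January, February, March).
63 ÷ 7 = 9 full weeks with remainder 0, so 9 more Thursdays after the first → 10.

10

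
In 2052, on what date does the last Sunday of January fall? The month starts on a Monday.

28 January 2052

January 2052 begins on a Monday, so the first Sunday is January 7 (6 days later).
January 2052 has 31 days. Adding weeks: 7, 14, 21, 28 — the last one ≤ 31 is the 28th.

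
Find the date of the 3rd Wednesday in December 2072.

2072-12-21

The first Wednesday of December 2072 is December 7.
The 3rd Wednesday is 2 weeks later: 7 + 14 = 21.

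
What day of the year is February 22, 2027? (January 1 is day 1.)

53

Days in months before February: 31 = 31.
Plus 22 days into February → day 53.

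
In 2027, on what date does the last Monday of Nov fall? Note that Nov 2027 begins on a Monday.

Nov 29, 2027

Nov 2027 begins on a Monday, so the first Monday is Nov 1.
Nov 2027 has 30 days. Adding weeks: 1, 8, 15, 22, 29 — the last one ≤ 30 is the 29th.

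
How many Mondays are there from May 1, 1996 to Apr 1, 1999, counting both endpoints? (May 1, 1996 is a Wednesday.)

152

May 1, 1996 is a Wednesday; the first Monday on or after it is May 6, 1996 (5 days later).
From May 6, 1996 to Apr 1, 1999: 239 + 365 + 365 + 91 = 1060 days (rest of 1996, 1997, 1998, to Apr 1, 1999 in 1999).
1060 ÷ 7 = 151 full weeks with remainder 3, so 151 more Mondays after the first → 152.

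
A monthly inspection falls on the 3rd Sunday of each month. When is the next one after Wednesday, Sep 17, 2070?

Sep 2070 starts on a Monday; its first Sunday is the 7th, so the 3rd Sunday is the 21st — Sep 21, 2070.
Sep 21, 2070 is after Sep 17, 2070, so that is the next one.

Sep 21, 2070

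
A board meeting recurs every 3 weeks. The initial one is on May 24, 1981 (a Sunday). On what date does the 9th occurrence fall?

November 8, 1981

The 9th occurrence is 8 intervals after the first: 8 × 21 = 168 days after May 24, 1981.
May has 31 days — 7 days to the end of May leaves 161.
June has 30 days (131 left).
July has 31 days (100 left).
August has 31 days (69 left).
September has 30 days (39 left).
October has 31 days (8 left).
8 days into November → November 8, 1981.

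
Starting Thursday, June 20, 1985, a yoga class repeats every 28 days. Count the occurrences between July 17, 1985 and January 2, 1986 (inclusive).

Occurrences land 28·i days after June 20, 1985 for i = 0, 1, 2, …
July 17, 1985 is 27 days after the start; 27 ÷ 28 = 0 remainder 27; since the remainder is 27, round up to i = 1. First occurrence in the window: #2 on July 18, 1985 (1×28 = 28 days in).
January 2, 1986 is 196 days after the start; 196 ÷ 28 = 7 remainder 0. Last occurrence in the window: #8 on January 2, 1986.
Occurrences #2 through #8: 7 in total.

7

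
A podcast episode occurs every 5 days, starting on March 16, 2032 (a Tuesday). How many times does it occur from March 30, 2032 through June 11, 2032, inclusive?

Occurrences land 5·i days after March 16, 2032 for i = 0, 1, 2, …
March 30, 2032 is 14 days after the start; 14 ÷ 5 = 2 remainder 4; since the remainder is 4, round up to i = 3. First occurrence in the window: #4 on March 31, 2032 (3×5 = 15 days in).
June 11, 2032 is 87 days after the start; 87 ÷ 5 = 17 remainder 2. Last occurrence in the window: #18 on June 9, 2032.
Occurrences #4 through #18: 15 in total.

15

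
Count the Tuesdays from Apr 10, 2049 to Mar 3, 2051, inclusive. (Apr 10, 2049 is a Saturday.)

99

Apr 10, 2049 is a Saturday; the first Tuesday on or after it is Apr 13, 2049 (3 days later).
From Apr 13, 2049 to Mar 3, 2051: 262 + 365 + 62 = 689 days (rest of 2049, 2050, to Mar 3, 2051 in 2051).
689 ÷ 7 = 98 full weeks with remainder 3, so 98 more Tuesdays after the first → 99.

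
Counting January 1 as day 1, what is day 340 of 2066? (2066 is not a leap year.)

January has 31 days (340 − 31 = 309 remain).
February has 28 days (309 − 28 = 281 remain).
March has 31 days (281 − 31 = 250 remain).
April has 30 days (250 − 30 = 220 remain).
May has 31 days (220 − 31 = 189 remain).
June has 30 days (189 − 30 = 159 remain).
July has 31 days (159 − 31 = 128 remain).
August has 31 days (128 − 31 = 97 remain).
September has 30 days (97 − 30 = 67 remain).
October has 31 days (67 − 31 = 36 remain).
November has 30 days (36 − 30 = 6 remain).
6 into December → December 6.

2066-12-06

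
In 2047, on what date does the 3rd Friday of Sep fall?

Sep 2047 begins on a Sunday, so the first Friday is Sep 6 (5 days later).
The 3rd Friday is 2 weeks later: 6 + 14 = 20.

Sep 20, 2047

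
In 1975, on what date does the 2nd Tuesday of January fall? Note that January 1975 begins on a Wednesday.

January 1975 begins on a Wednesday, so the first Tuesday is January 7 (6 days later).
The 2nd Tuesday is 1 weeks later: 7 + 7 = 14.

January 14, 1975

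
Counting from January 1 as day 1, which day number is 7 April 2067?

97

Days in months before April: 31 + 28 + 31 = 90.
Plus 7 days into April → day 97.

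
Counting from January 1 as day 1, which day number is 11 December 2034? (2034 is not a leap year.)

Days in months before December: 31 + 28 + 31 + 30 + 31 + 30 + 31 + 31 + 30 + 31 + 30 = 334.
Plus 11 days into December → day 345.

345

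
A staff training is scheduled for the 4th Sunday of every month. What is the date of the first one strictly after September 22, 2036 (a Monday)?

September 28, 2036

September 2036 starts on a Monday; its first Sunday is the 7th, so the 4th Sunday is the 28th — September 28, 2036.
September 28, 2036 is after September 22, 2036, so that is the next one.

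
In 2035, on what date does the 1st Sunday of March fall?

The first Sunday of March 2035 is March 4.

2035-03-04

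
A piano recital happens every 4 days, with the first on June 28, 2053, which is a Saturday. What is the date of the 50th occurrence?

The 50th occurrence is 49 intervals after the first: 49 × 4 = 196 days after June 28, 2053.
June has 30 days — 2 days to the end of June leaves 194.
July has 31 days (163 left).
August has 31 days (132 left).
September has 30 days (102 left).
October has 31 days (71 left).
November has 30 days (41 left).
December has 31 days (10 left).
10 days into January → January 10, 2054.

January 10, 2054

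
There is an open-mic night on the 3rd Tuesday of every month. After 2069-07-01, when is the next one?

2069-07-16

July 2069 starts on a Monday; its first Tuesday is the 2nd, so the 3rd Tuesday is the 16th — 2069-07-16.
2069-07-16 is after 2069-07-01, so that is the next one.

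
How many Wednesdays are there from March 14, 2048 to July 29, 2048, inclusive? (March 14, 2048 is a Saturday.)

20

March 14, 2048 is a Saturday; the first Wednesday on or after it is March 18, 2048 (4 days later).
From March 18, 2048 to July 29, 2048: 13 + 30 + 31 + 30 + 29 = 133 days (rest of March, April, May, June, July).
133 ÷ 7 = 19 full weeks with remainder 0, so 19 more Wednesdays after the first → 20.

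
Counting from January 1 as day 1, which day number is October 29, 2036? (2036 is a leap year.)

303

Days in months before October: 31 + 29 + 31 + 30 + 31 + 30 + 31 + 31 + 30 = 274.
Plus 29 days into October → day 303.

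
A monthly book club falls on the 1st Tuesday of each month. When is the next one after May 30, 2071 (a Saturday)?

May 2071 starts on a Friday, so its 1st Tuesday is May 5, 2071 (4 days in).
That is not after May 30, 2071, so look at June 2071.
June 2071 starts on a Monday, so its 1st Tuesday is June 2, 2071 (1 day in).

June 2, 2071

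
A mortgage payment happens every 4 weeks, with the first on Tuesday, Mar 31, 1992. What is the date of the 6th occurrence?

The 6th occurrence is 5 intervals after the first: 5 × 28 = 140 days after Mar 31, 1992.
Mar has 31 days — 0 days to the end of Mar leaves 140.
Apr has 30 days (110 left).
May has 31 days (79 left).
Jun has 30 days (49 left).
Jul has 31 days (18 left).
18 days into Aug → Aug 18, 1992.

Aug 18, 1992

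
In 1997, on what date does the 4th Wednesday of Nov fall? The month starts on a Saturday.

Nov 26, 1997

Nov 1997 begins on a Saturday, so the first Wednesday is Nov 5 (4 days later).
The 4th Wednesday is 3 weeks later: 5 + 21 = 26.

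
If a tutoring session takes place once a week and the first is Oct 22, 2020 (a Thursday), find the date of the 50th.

Sep 30, 2021

The 50th occurrence is 49 intervals after the first: 49 × 7 = 343 days after Oct 22, 2020.
Oct has 31 days — 9 days to the end of Oct leaves 334.
Nov has 30 days (304 left).
Dec has 31 days (273 left).
Jan has 31 days (242 left).
Feb has 28 days (214 left).
Mar has 31 days (183 left).
Apr has 30 days (153 left).
May has 31 days (122 left).
Jun has 30 days (92 left).
Jul has 31 days (61 left).
Aug has 31 days (30 left).
30 days into Sep → Sep 30, 2021.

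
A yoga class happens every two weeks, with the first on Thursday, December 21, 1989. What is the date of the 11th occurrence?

May 10, 1990

The 11th occurrence is 10 intervals after the first: 10 × 14 = 140 days after December 21, 1989.
December has 31 days — 10 days to the end of December leaves 130.
January has 31 days (99 left).
February has 28 days (71 left).
March has 31 days (40 left).
April has 30 days (10 left).
10 days into May → May 10, 1990.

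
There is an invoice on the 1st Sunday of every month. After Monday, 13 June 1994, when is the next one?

June 1994 starts on a Wednesday, so its 1st Sunday is 5 June 1994 (4 days in).
That is not after 13 June 1994, so look at July 1994.
July 1994 starts on a Friday, so its 1st Sunday is 3 July 1994 (2 days in).

3 July 1994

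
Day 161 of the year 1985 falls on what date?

1985-06-10

January has 31 days (161 − 31 = 130 remain).
February has 28 days (130 − 28 = 102 remain).
March has 31 days (102 − 31 = 71 remain).
April has 30 days (71 − 30 = 41 remain).
May has 31 days (41 − 31 = 10 remain).
10 into June → June 10.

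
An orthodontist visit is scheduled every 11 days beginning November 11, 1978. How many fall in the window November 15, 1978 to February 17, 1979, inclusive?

Occurrences land 11·i days after November 11, 1978 for i = 0, 1, 2, …
November 15, 1978 is 4 days after the start; 4 ÷ 11 = 0 remainder 4; since the remainder is 4, round up to i = 1. First occurrence in the window: #2 on November 22, 1978 (1×11 = 11 days in).
February 17, 1979 is 98 days after the start; 98 ÷ 11 = 8 remainder 10. Last occurrence in the window: #9 on February 7, 1979.
Occurrences #2 through #9: 8 in total.

8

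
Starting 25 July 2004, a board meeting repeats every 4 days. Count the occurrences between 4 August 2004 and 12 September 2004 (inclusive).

10

Occurrences land 4·i days after 25 July 2004 for i = 0, 1, 2, …
4 August 2004 is 10 days after the start; 10 ÷ 4 = 2 remainder 2; since the remainder is 2, round up to i = 3. First occurrence in the window: #4 on 6 August 2004 (3×4 = 12 days in).
12 September 2004 is 49 days after the start; 49 ÷ 4 = 12 remainder 1. Last occurrence in the window: #13 on 11 September 2004.
Occurrences #4 through #13: 10 in total.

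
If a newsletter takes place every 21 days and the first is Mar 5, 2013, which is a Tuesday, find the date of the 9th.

The 9th occurrence is 8 intervals after the first: 8 × 21 = 168 days after Mar 5, 2013.
Mar has 31 days — 26 days to the end of Mar leaves 142.
Apr has 30 days (112 left).
May has 31 days (81 left).
Jun has 30 days (51 left).
Jul has 31 days (20 left).
20 days into Aug → Aug 20, 2013.

Aug 20, 2013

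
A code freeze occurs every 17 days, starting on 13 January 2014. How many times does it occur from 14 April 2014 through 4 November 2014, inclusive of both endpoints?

Occurrences land 17·i days after 13 January 2014 for i = 0, 1, 2, …
14 April 2014 is 91 days after the start; 91 ÷ 17 = 5 remainder 6; since the remainder is 6, round up to i = 6. First occurrence in the window: #7 on 25 April 2014 (6×17 = 102 days in).
4 November 2014 is 295 days after the start; 295 ÷ 17 = 17 remainder 6. Last occurrence in the window: #18 on 29 October 2014.
Occurrences #7 through #18: 12 in total.

12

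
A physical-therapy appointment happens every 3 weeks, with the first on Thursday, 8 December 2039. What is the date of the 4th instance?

9 February 2040

The 4th occurrence is 3 intervals after the first: 3 × 21 = 63 days after 8 December 2039.
December has 31 days — 23 days to the end of December leaves 40.
January has 31 days (9 left).
9 days into February → 9 February 2040.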